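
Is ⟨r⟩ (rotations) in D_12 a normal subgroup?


H = ⟨r⟩ (rotations) in D_12
The rotation subgroup ⟨r⟩ has index 2 in D_12, so it is normal

Yes, normal subgroup


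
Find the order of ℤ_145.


ℤ_n has n elements.

|ℤ_145| = 145


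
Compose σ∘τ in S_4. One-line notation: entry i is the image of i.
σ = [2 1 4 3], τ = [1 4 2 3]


σ∘τ: apply τ first, then σ
1 →τ 1 →σ 2
2 →τ 4 →σ 3
3 →τ 2 →σ 1
4 →τ 3 →σ 4

σ∘τ = [2 3 1 4]


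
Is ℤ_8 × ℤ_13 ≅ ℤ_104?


Comparing ℤ_8 × ℤ_13 and ℤ_104:
gcd(8,13) = 1, so ℤ_8 × ℤ_13 ≅ ℤ_104 (CRT)

Yes, ℤ_8 × ℤ_13 ≅ ℤ_104


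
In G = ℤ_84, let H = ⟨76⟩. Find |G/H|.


|⟨76⟩| = n / gcd(76, 84) = 84 / 4 = 21
H is normal (ℤ_84 is abelian).
|G/H| = |G| / |H| = 84 / 21 = 4

|G/H| = 4


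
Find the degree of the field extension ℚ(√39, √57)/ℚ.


[ℚ(√39,√57):ℚ] = [ℚ(√39,√57):ℚ(√39)]·[ℚ(√39):ℚ] = 2·2 = 4

[ℚ(√39, √57)/ℚ] = 4


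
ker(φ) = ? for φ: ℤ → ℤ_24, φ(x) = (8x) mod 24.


Kernel = preimage of identity
ker(φ) = {x ∈ ℤ : 8x ≡ 0 (mod 24)}. gcd(8,24) = 8, so 8x ≡ 0 (mod 24) ⟺ x ≡ 0 (mod 24/8 = 3). Hence ker(φ) = 3ℤ

ker(φ) = 3ℤ


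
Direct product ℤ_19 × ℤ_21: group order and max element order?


|ℤ_19 × ℤ_21| = 19 × 21 = 399
Max element order = lcm(19,21) = 399
Cyclic? Yes (gcd=1)

|ℤ_19×ℤ_21| = 399, max element order = 399


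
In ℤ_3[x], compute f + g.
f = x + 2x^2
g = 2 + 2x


Add coefficients mod 3:
x^0: 0 + 2 = 2 (mod 3)
x^1: 1 + 2 = 0 (mod 3)
x^2: 2 + 0 = 2 (mod 3)
Result: 2 + 2x^2

f + g = 2 + 2x^2


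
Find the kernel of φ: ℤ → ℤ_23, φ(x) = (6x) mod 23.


Kernel = preimage of identity
ker(φ) = {x ∈ ℤ : 6x ≡ 0 (mod 23)}. gcd(6,23) = 1, so 6x ≡ 0 (mod 23) ⟺ x ≡ 0 (mod 23/1 = 23). Hence ker(φ) = 23ℤ

ker(φ) = 23ℤ


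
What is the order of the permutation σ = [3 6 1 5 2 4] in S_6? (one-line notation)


Cycle decomposition: (1 3) (2 6 4 5)
Cycle lengths: 2, 4
Order = lcm(2, 4) = 4

ord(σ) = 4


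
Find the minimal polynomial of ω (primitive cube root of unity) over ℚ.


ω satisfies x² + x + 1 = 0 (the cyclotomic polynomial Φ₃)

Minimal polynomial: x² + x + 1


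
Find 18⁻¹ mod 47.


Use the extended Euclidean algorithm to write 1 = 18·s + 47·t; then s mod 47 is the inverse.
Euclidean algorithm:
  18 = 0·47 + 18
  47 = 2·18 + 11
  18 = 1·11 + 7
  11 = 1·7 + 4
  7 = 1·4 + 3
  4 = 1·3 + 1
  3 = 3·1 + 0
gcd(18,47) = 1
Back-substitution gives: 18·(-13) + 47·(5) = 1
So 18⁻¹ ≡ -13 ≡ 34 (mod 47)
Check: 18 × 34 = 612 ≡ 1 (mod 47) ✓

18⁻¹ ≡ 34 (mod 47)


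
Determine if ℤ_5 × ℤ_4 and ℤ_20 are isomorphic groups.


Comparing ℤ_5 × ℤ_4 and ℤ_20:
gcd(5,4) = 1, so ℤ_5 × ℤ_4 ≅ ℤ_20 (CRT)

Yes, ℤ_5 × ℤ_4 ≅ ℤ_20


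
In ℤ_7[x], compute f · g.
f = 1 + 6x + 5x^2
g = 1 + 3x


Expand and collect like terms; reduce coefficients mod 7:
x^0: 1·1 = 1 ≡ 1 (mod 7)
x^1: 1·3 + 6·1 = 9 ≡ 2 (mod 7)
x^2: 6·3 + 5·1 = 23 ≡ 2 (mod 7)
x^3: 5·3 = 15 ≡ 1 (mod 7)
Result: 1 + 2x + 2x^2 + x^3

f · g = 1 + 2x + 2x^2 + x^3


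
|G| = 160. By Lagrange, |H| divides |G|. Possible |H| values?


Lagrange's theorem: |H| divides |G|
|G| = 160
Divisors of 160: 1, 2, 4, 5, 8, 10, 16, 20, 32, 40, 80, 160

Possible subgroup orders: {1, 2, 4, 5, 8, 10, 16, 20, 32, 40, 80, 160}


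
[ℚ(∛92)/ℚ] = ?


∛92 has minimal polynomial x³ - 92 (irreducible over ℚ since 92 is not a perfect cube)

[ℚ(∛92)/ℚ] = 3


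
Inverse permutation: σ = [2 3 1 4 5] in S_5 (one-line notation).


To find σ⁻¹, swap domain and range:
σ(1) = 2 → σ⁻¹(2) = 1
σ(2) = 3 → σ⁻¹(3) = 2
σ(3) = 1 → σ⁻¹(1) = 3
σ(4) = 4 → σ⁻¹(4) = 4
σ(5) = 5 → σ⁻¹(5) = 5

σ⁻¹ = [3 1 2 4 5]


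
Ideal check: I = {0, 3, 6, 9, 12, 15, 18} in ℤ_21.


Check ideal conditions for I = {0, 3, 6, 9, 12, 15, 18} in ℤ_21:
(1) I is an additive subgroup? Yes
(2) For r ∈ ℤ_21 and a ∈ I: r·a ∈ I? Yes

Yes, I is an ideal of ℤ_21


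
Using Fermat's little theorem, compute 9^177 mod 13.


Fermat's little theorem: if p is prime and gcd(a,p)=1, then a^(p-1) ≡ 1 (mod p)
p = 13 is prime, gcd(9,13) = 1
Reduce exponent: 177 mod 12 = 9
So 9^177 ≡ 9^9 (mod 13)
9^9 mod 13 = 1

9^177 ≡ 1 (mod 13)


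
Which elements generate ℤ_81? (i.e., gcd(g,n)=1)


g generates ℤ_n iff gcd(g,n) = 1
Prime factors of 81: 3
Generators are g ∈ {1,...,80} not divisible by any of these primes.
Generators: {1, 2, 4, 5, 7, 8, 10, 11, 13, 14, 16, 17, 19, 20, 22, 23, 25, 26, 28, 29, 31, 32, 34, 35, 37, 38, 40, 41, 43, 44, 46, 47, 49, 50, 52, 53, 55, 56, 58, 59, 61, 62, 64, 65, 67, 68, 70, 71, 73, 74, 76, 77, 79, 80}
Number of generators = φ(81) = 54

Generators of ℤ_81 = {1, 2, 4, 5, 7, 8, 10, 11, 13, 14, 16, 17, 19, 20, 22, 23, 25, 26, 28, 29, 31, 32, 34, 35, 37, 38, 40, 41, 43, 44, 46, 47, 49, 50, 52, 53, 55, 56, 58, 59, 61, 62, 64, 65, 67, 68, 70, 71, 73, 74, 76, 77, 79, 80}


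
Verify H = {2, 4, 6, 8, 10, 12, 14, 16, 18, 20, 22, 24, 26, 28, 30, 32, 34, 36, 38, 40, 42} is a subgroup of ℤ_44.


Subgroup test for H = {2, 4, 6, 8, 10, 12, 14, 16, 18, 20, 22, 24, 26, 28, 30, 32, 34, 36, 38, 40, 42} in (ℤ_44, +):
(1) 0 ∈ H? No
(2) Closure: for all a,b ∈ H, (a+b) mod 44 ∈ H? No  [counterexample: 2 + 42 = 0 ∉ H]
(3) Inverses: for all a ∈ H, -a mod 44 ∈ H? Yes

No, H is not a subgroup of ℤ_44


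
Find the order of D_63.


|D_n| = 2n (n rotations and n reflections)
|D_63| = 2×63 = 126

|D_63| = 126


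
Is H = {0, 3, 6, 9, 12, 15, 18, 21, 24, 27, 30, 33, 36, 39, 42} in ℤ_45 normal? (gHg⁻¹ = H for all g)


H = {0, 3, 6, 9, 12, 15, 18, 21, 24, 27, 30, 33, 36, 39, 42} in ℤ_45
ℤ_45 is abelian; every subgroup of an abelian group is normal

Yes, normal subgroup


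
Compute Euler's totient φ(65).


Factor n: 65 = 5 × 13
φ(n) = n · ∏(1 - 1/p) over distinct primes p | n
φ(65) = 65 · (1 - 1/5) · (1 - 1/13) = 48

φ(65) = 48


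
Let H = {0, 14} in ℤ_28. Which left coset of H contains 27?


27 + H = {27 + h (mod 28) : h ∈ H}
27+0=27, 27+14=13
27 + H = {13, 27} = 13 + H

27 + H = {13, 27}


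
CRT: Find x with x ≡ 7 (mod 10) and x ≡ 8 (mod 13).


m₁ = 10, m₂ = 13, gcd = 1, so CRT applies. M = m₁·m₂ = 130
Let M₁ = M/m₁ = 13, M₂ = M/m₂ = 10
Find y₁ ≡ M₁⁻¹ (mod m₁): 13⁻¹ ≡ 7 (mod 10)
Find y₂ ≡ M₂⁻¹ (mod m₂): 10⁻¹ ≡ 4 (mod 13)
x = a₁·M₁·y₁ + a₂·M₂·y₂ = 7·13·7 + 8·10·4 = 957
Reduce mod 130: x ≡ 47
Check: 47 mod 10 = 7 ✓, 47 mod 13 = 8 ✓

x ≡ 47 (mod 130)


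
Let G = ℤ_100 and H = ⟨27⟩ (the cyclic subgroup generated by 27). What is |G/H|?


|⟨27⟩| = n / gcd(27, 100) = 100 / 1 = 100
H is normal (ℤ_100 is abelian).
|G/H| = |G| / |H| = 100 / 100 = 1

|G/H| = 1


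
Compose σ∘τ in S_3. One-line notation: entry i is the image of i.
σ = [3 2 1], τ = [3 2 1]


σ∘τ: apply τ first, then σ
1 →τ 3 →σ 1
2 →τ 2 →σ 2
3 →τ 1 →σ 3

σ∘τ = [1 2 3]


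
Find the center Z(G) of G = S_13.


Z(G) = {g ∈ G | gx = xg for all x ∈ G}
S_n is non-abelian for n ≥ 3; Z(S_13) is trivial

Z(S_13) = {e}


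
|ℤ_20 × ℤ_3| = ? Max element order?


|ℤ_20 × ℤ_3| = 20 × 3 = 60
Max element order = lcm(20,3) = 60
Cyclic? Yes (gcd=1)

|ℤ_20×ℤ_3| = 60, max element order = 60


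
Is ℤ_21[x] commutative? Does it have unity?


ℤ_21 has zero divisors (3·7 ≡ 0), and these lift to constant zero divisors in ℤ_21[x]; so not an integral domain
Commutative: Yes
Integral domain: No
Has unity: Yes

ℤ_21[x]: Commutative=Yes, Unity=Yes


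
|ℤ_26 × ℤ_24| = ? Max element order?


|ℤ_26 × ℤ_24| = 26 × 24 = 624
Max element order = lcm(26,24) = 312
Cyclic? No (gcd=2)

|ℤ_26×ℤ_24| = 624, max element order = 312


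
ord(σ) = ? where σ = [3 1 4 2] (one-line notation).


Cycle decomposition: (1 3 4 2)
Cycle lengths: 4
Order = lcm(4) = 4

ord(σ) = 4


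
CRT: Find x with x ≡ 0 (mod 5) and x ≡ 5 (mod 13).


m₁ = 5, m₂ = 13, gcd = 1, so CRT applies. M = m₁·m₂ = 65
Let M₁ = M/m₁ = 13, M₂ = M/m₂ = 5
Find y₁ ≡ M₁⁻¹ (mod m₁): 13⁻¹ ≡ 2 (mod 5)
Find y₂ ≡ M₂⁻¹ (mod m₂): 5⁻¹ ≡ 8 (mod 13)
x = a₁·M₁·y₁ + a₂·M₂·y₂ = 0·13·2 + 5·5·8 = 200
Reduce mod 65: x ≡ 5
Check: 5 mod 5 = 0 ✓, 5 mod 13 = 5 ✓

x ≡ 5 (mod 65)


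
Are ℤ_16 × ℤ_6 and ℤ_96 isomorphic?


Comparing ℤ_16 × ℤ_6 and ℤ_96:
gcd(16,6) = 2 ≠ 1. Max element order in ℤ_16×ℤ_6 is lcm(16,6) = 48 < 96, so it has no element of order 96

No, ℤ_16 × ℤ_6 ≇ ℤ_96


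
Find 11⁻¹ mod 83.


Use the extended Euclidean algorithm to write 1 = 11·s + 83·t; then s mod 83 is the inverse.
Euclidean algorithm:
  11 = 0·83 + 11
  83 = 7·11 + 6
  11 = 1·6 + 5
  6 = 1·5 + 1
  5 = 5·1 + 0
gcd(11,83) = 1
Back-substitution gives: 11·(-15) + 83·(2) = 1
So 11⁻¹ ≡ -15 ≡ 68 (mod 83)
Check: 11 × 68 = 748 ≡ 1 (mod 83) ✓

11⁻¹ ≡ 68 (mod 83)


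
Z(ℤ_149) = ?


Z(G) = {g ∈ G | gx = xg for all x ∈ G}
ℤ_149 is abelian, so Z(G) = G

Z(ℤ_149) = ℤ_149


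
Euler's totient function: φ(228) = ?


Factor n: 228 = 2^2 × 3 × 19
φ(n) = n · ∏(1 - 1/p) over distinct primes p | n
φ(228) = 228 · (1 - 1/2) · (1 - 1/3) · (1 - 1/19) = 72

φ(228) = 72


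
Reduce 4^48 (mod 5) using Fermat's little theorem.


Fermat's little theorem: if p is prime and gcd(a,p)=1, then a^(p-1) ≡ 1 (mod p)
p = 5 is prime, gcd(4,5) = 1
Reduce exponent: 48 mod 4 = 0
So 4^48 ≡ 4^0 (mod 5)
4^0 = 1

4^48 ≡ 1 (mod 5)


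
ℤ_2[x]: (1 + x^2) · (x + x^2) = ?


Expand and collect like terms; reduce coefficients mod 2:
x^0: 1·0 = 0 ≡ 0 (mod 2)
x^1: 1·1 + 0·0 = 1 ≡ 1 (mod 2)
x^2: 1·1 + 0·1 + 1·0 = 1 ≡ 1 (mod 2)
x^3: 0·1 + 1·1 = 1 ≡ 1 (mod 2)
x^4: 1·1 = 1 ≡ 1 (mod 2)
Result: x + x^2 + x^3 + x^4

f · g = x + x^2 + x^3 + x^4


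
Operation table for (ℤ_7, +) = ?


Elements: {0, 1, 2, 3, 4, 5, 6}
Operation: addition mod 7
Entry (a, b) = (a + b) mod 7

Cayley table:
  | 0 | 1 | 2 | 3 | 4 | 5 | 6
0 | 0 | 1 | 2 | 3 | 4 | 5 | 6
1 | 1 | 2 | 3 | 4 | 5 | 6 | 0
2 | 2 | 3 | 4 | 5 | 6 | 0 | 1
3 | 3 | 4 | 5 | 6 | 0 | 1 | 2
4 | 4 | 5 | 6 | 0 | 1 | 2 | 3
5 | 5 | 6 | 0 | 1 | 2 | 3 | 4
6 | 6 | 0 | 1 | 2 | 3 | 4 | 5


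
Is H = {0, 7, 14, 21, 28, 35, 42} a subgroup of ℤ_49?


Subgroup test for H = {0, 7, 14, 21, 28, 35, 42} in (ℤ_49, +):
(1) 0 ∈ H? Yes
(2) Closure: for all a,b ∈ H, (a+b) mod 49 ∈ H? Yes
(3) Inverses: for all a ∈ H, -a mod 49 ∈ H? Yes

Yes, H is a subgroup of ℤ_49


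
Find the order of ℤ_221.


ℤ_n has n elements.

|ℤ_221| = 221


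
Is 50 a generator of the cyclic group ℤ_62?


g generates ℤ_n iff gcd(g, n) = 1
gcd(50, 62) = 2
Since gcd = 2 ≠ 1, ⟨50⟩ has order 31 < 62, so 50 is not a generator.

No, 50 does not generate ℤ_62


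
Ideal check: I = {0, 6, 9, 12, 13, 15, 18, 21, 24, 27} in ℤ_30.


Check ideal conditions for I = {0, 6, 9, 12, 13, 15, 18, 21, 24, 27} in ℤ_30:
(1) I is an additive subgroup? No
(2) For r ∈ ℤ_30 and a ∈ I: r·a ∈ I? No  [counterexample: r=2, a=13, r·a mod 30 = 26 ∉ I]

No, I is not an ideal of ℤ_30


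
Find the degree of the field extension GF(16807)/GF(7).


GF(16807) = GF(7^5), so the extension degree is 5

[GF(16807)/GF(7)] = 5


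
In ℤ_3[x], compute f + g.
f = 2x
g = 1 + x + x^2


Add coefficients mod 3:
x^0: 0 + 1 = 1 (mod 3)
x^1: 2 + 1 = 0 (mod 3)
x^2: 0 + 1 = 1 (mod 3)
Result: 1 + x^2

f + g = 1 + x^2


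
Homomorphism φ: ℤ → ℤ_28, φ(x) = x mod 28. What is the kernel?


Kernel = preimage of identity
ker(φ) = {x ∈ ℤ : x ≡ 0 (mod 28)} = 28ℤ = {0, ±28, ±56, ...}

ker(φ) = 28ℤ


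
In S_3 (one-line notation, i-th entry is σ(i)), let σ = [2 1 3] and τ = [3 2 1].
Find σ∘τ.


σ∘τ: apply τ first, then σ
1 →τ 3 →σ 3
2 →τ 2 →σ 1
3 →τ 1 →σ 2

σ∘τ = [3 1 2]


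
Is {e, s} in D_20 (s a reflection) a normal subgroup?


H = {e, s} in D_20 (s a reflection)
r·s·r⁻¹ = sr⁻² ≠ s for n ≥ 3, so {e, s} is not closed under conjugation

No, not a normal subgroup


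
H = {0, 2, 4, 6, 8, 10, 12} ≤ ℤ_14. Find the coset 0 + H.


0 + H = {0 + h (mod 14) : h ∈ H}
0+0=0, 0+2=2, 0+4=4, 0+6=6, 0+8=8, 0+10=10, 0+12=12

0 + H = {0, 2, 4, 6, 8, 10, 12}


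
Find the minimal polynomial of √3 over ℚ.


√3 satisfies x² - 3 = 0, irreducible over ℚ since 3 is squarefree

Minimal polynomial: x² - 3


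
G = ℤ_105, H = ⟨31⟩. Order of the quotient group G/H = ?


|⟨31⟩| = n / gcd(31, 105) = 105 / 1 = 105
H is normal (ℤ_105 is abelian).
|G/H| = |G| / |H| = 105 / 105 = 1

|G/H| = 1


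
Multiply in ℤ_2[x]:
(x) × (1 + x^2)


Expand and collect like terms; reduce coefficients mod 2:
x^0: 0·1 = 0 ≡ 0 (mod 2)
x^1: 0·0 + 1·1 = 1 ≡ 1 (mod 2)
x^2: 0·1 + 1·0 = 0 ≡ 0 (mod 2)
x^3: 1·1 = 1 ≡ 1 (mod 2)
Result: x + x^3

f · g = x + x^3


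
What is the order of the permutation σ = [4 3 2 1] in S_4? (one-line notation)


Cycle decomposition: (1 4) (2 3)
Cycle lengths: 2, 2
Order = lcm(2, 2) = 2

ord(σ) = 2


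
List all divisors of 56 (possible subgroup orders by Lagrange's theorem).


Lagrange's theorem: |H| divides |G|
|G| = 56
Divisors of 56: 1, 2, 4, 7, 8, 14, 28, 56

Possible subgroup orders: {1, 2, 4, 7, 8, 14, 28, 56}


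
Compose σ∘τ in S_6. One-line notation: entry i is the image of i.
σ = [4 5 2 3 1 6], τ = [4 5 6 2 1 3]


σ∘τ: apply τ first, then σ
1 →τ 4 →σ 3
2 →τ 5 →σ 1
3 →τ 6 →σ 6
4 →τ 2 →σ 5
5 →τ 1 →σ 4
6 →τ 3 →σ 2

σ∘τ = [3 1 6 5 4 2]


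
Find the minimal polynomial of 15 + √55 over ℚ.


Let α = 15 + √55. Then α - 15 = √55, so (α - 15)² = 55, giving α² - 30α + 170 = 0. Degree 2 and α ∉ ℚ, so this is the minimal polynomial.

Minimal polynomial: x² - 30x + 170


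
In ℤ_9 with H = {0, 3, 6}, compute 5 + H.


5 + H = {5 + h (mod 9) : h ∈ H}
5+0=5, 5+3=8, 5+6=2
5 + H = {2, 5, 8} = 2 + H

5 + H = {2, 5, 8}


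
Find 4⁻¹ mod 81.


Use the extended Euclidean algorithm to write 1 = 4·s + 81·t; then s mod 81 is the inverse.
Euclidean algorithm:
  4 = 0·81 + 4
  81 = 20·4 + 1
  4 = 4·1 + 0
gcd(4,81) = 1
Back-substitution gives: 4·(-20) + 81·(1) = 1
So 4⁻¹ ≡ -20 ≡ 61 (mod 81)
Check: 4 × 61 = 244 ≡ 1 (mod 81) ✓

4⁻¹ ≡ 61 (mod 81)


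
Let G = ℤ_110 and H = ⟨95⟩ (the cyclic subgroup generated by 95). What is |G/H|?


|⟨95⟩| = n / gcd(95, 110) = 110 / 5 = 22
H is normal (ℤ_110 is abelian).
|G/H| = |G| / |H| = 110 / 22 = 5

|G/H| = 5


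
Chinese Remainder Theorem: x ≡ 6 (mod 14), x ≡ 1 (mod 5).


m₁ = 14, m₂ = 5, gcd = 1, so CRT applies. M = m₁·m₂ = 70
Let M₁ = M/m₁ = 5, M₂ = M/m₂ = 14
Find y₁ ≡ M₁⁻¹ (mod m₁): 5⁻¹ ≡ 3 (mod 14)
Find y₂ ≡ M₂⁻¹ (mod m₂): 14⁻¹ ≡ 4 (mod 5)
x = a₁·M₁·y₁ + a₂·M₂·y₂ = 6·5·3 + 1·14·4 = 146
Reduce mod 70: x ≡ 6
Check: 6 mod 14 = 6 ✓, 6 mod 5 = 1 ✓

x ≡ 6 (mod 70)


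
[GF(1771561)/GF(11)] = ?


GF(1771561) = GF(11^6), so the extension degree is 6

[GF(1771561)/GF(11)] = 6


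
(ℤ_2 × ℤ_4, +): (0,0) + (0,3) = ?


Operation: componentwise addition mod (2, 4)
(0,0) + (0,3) = ((a₁+b₁) mod 2, (a₂+b₂) mod 4) with a = (0,0), b = (0,3)

(0,0) + (0,3) = (0,3)


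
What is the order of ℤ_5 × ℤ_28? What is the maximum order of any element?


|ℤ_5 × ℤ_28| = 5 × 28 = 140
Max element order = lcm(5,28) = 140
Cyclic? Yes (gcd=1)

|ℤ_5×ℤ_28| = 140, max element order = 140


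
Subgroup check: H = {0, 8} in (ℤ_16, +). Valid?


Subgroup test for H = {0, 8} in (ℤ_16, +):
(1) 0 ∈ H? Yes
(2) Closure: for all a,b ∈ H, (a+b) mod 16 ∈ H? Yes
(3) Inverses: for all a ∈ H, -a mod 16 ∈ H? Yes

Yes, H is a subgroup of ℤ_16


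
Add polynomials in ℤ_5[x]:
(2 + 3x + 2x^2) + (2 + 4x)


Add coefficients mod 5:
x^0: 2 + 2 = 4 (mod 5)
x^1: 3 + 4 = 2 (mod 5)
x^2: 2 + 0 = 2 (mod 5)
Result: 4 + 2x + 2x^2

f + g = 4 + 2x + 2x^2


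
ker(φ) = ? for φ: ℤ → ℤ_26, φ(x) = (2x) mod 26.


Kernel = preimage of identity
ker(φ) = {x ∈ ℤ : 2x ≡ 0 (mod 26)}. gcd(2,26) = 2, so 2x ≡ 0 (mod 26) ⟺ x ≡ 0 (mod 26/2 = 13). Hence ker(φ) = 13ℤ

ker(φ) = 13ℤ


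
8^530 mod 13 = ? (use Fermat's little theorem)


Fermat's little theorem: if p is prime and gcd(a,p)=1, then a^(p-1) ≡ 1 (mod p)
p = 13 is prime, gcd(8,13) = 1
Reduce exponent: 530 mod 12 = 2
So 8^530 ≡ 8^2 (mod 13)
8^2 mod 13 = 12

8^530 ≡ 12 (mod 13)


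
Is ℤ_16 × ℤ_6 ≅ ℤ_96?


Comparing ℤ_16 × ℤ_6 and ℤ_96:
gcd(16,6) = 2 ≠ 1. Max element order in ℤ_16×ℤ_6 is lcm(16,6) = 48 < 96, so it has no element of order 96

No, ℤ_16 × ℤ_6 ≇ ℤ_96


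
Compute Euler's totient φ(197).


Factor n: 197 = 197
φ(n) = n · ∏(1 - 1/p) over distinct primes p | n
φ(197) = 197 · (1 - 1/197) = 196

φ(197) = 196


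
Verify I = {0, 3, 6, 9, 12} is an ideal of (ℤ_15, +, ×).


Check ideal conditions for I = {0, 3, 6, 9, 12} in ℤ_15:
(1) I is an additive subgroup? Yes
(2) For r ∈ ℤ_15 and a ∈ I: r·a ∈ I? Yes

Yes, I is an ideal of ℤ_15


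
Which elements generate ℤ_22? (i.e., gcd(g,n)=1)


g generates ℤ_n iff gcd(g,n) = 1
Prime factors of 22: 2, 11
Generators are g ∈ {1,...,21} not divisible by any of these primes.
Generators: {1, 3, 5, 7, 9, 13, 15, 17, 19, 21}
Number of generators = φ(22) = 10

Generators of ℤ_22 = {1, 3, 5, 7, 9, 13, 15, 17, 19, 21}


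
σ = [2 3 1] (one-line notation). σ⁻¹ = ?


To find σ⁻¹, swap domain and range:
σ(1) = 2 → σ⁻¹(2) = 1
σ(2) = 3 → σ⁻¹(3) = 2
σ(3) = 1 → σ⁻¹(1) = 3

σ⁻¹ = [3 1 2]


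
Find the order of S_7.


|S_n| = n! (number of permutations of n symbols)
|S_7| = 7! = 5040

|S_7| = 5040


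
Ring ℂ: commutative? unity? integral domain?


ℂ is a field: commutative, has unity, every nonzero element is a unit (hence an integral domain)
Commutative: Yes
Integral domain: Yes
Has unity: Yes

ℂ: Commutative=Yes, Unity=Yes


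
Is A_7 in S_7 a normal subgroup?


H = A_7 in S_7
A_7 has index 2 in S_7, and every subgroup of index 2 is normal

Yes, normal subgroup


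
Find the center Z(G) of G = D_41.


Z(G) = {g ∈ G | gx = xg for all x ∈ G}
For odd n, Z(D_n) = {e}: no nontrivial rotation commutes with all reflections

Z(D_41) = {e}


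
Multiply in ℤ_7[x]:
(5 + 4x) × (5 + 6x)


Expand and collect like terms; reduce coefficients mod 7:
x^0: 5·5 = 25 ≡ 4 (mod 7)
x^1: 5·6 + 4·5 = 50 ≡ 1 (mod 7)
x^2: 4·6 = 24 ≡ 3 (mod 7)
Result: 4 + x + 3x^2

f · g = 4 + x + 3x^2


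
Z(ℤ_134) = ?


Z(G) = {g ∈ G | gx = xg for all x ∈ G}
ℤ_134 is abelian, so Z(G) = G

Z(ℤ_134) = ℤ_134


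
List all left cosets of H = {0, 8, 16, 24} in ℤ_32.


H = {0, 8, 16, 24}, |H| = 4
Number of cosets = |G|/|H| = 32/4 = 8
0 + H = {0, 8, 16, 24}
1 + H = {1, 9, 17, 25}
2 + H = {2, 10, 18, 26}
3 + H = {3, 11, 19, 27}
4 + H = {4, 12, 20, 28}
5 + H = {5, 13, 21, 29}
6 + H = {6, 14, 22, 30}
7 + H = {7, 15, 23, 31}

Cosets: 0+H={0,8,16,24}; 1+H={1,9,17,25}; 2+H={2,10,18,26}; 3+H={3,11,19,27}; 4+H={4,12,20,28}; 5+H={5,13,21,29}; 6+H={6,14,22,30}; 7+H={7,15,23,31}


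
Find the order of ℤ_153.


ℤ_n has n elements.

|ℤ_153| = 153


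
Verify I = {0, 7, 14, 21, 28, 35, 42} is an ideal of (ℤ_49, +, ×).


Check ideal conditions for I = {0, 7, 14, 21, 28, 35, 42} in ℤ_49:
(1) I is an additive subgroup? Yes
(2) For r ∈ ℤ_49 and a ∈ I: r·a ∈ I? Yes

Yes, I is an ideal of ℤ_49


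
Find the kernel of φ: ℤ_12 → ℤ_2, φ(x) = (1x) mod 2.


Kernel = preimage of identity
ker(φ) = {x ∈ ℤ_12 : 1x ≡ 0 (mod 2)}. Since 2 | 12, φ is well-defined. The kernel is the cyclic subgroup ⟨2⟩ of ℤ_12 (order 6), i.e. {0, 2, 4, 6, 8, 10}

ker(φ) = {0, 2, 4, 6, 8, 10}


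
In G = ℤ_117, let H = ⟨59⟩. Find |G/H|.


|⟨59⟩| = n / gcd(59, 117) = 117 / 1 = 117
H is normal (ℤ_117 is abelian).
|G/H| = |G| / |H| = 117 / 117 = 1

|G/H| = 1


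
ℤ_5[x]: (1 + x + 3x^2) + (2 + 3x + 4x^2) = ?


Add coefficients mod 5:
x^0: 1 + 2 = 3 (mod 5)
x^1: 1 + 3 = 4 (mod 5)
x^2: 3 + 4 = 2 (mod 5)
Result: 3 + 4x + 2x^2

f + g = 3 + 4x + 2x^2


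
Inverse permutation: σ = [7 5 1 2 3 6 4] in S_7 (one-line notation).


To find σ⁻¹, swap domain and range:
σ(1) = 7 → σ⁻¹(7) = 1
σ(2) = 5 → σ⁻¹(5) = 2
σ(3) = 1 → σ⁻¹(1) = 3
σ(4) = 2 → σ⁻¹(2) = 4
σ(5) = 3 → σ⁻¹(3) = 5
σ(6) = 6 → σ⁻¹(6) = 6
σ(7) = 4 → σ⁻¹(4) = 7

σ⁻¹ = [3 4 5 7 2 6 1]


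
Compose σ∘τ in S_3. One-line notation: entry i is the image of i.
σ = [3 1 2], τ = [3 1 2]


σ∘τ: apply τ first, then σ
1 →τ 3 →σ 2
2 →τ 1 →σ 3
3 →τ 2 →σ 1

σ∘τ = [2 3 1]


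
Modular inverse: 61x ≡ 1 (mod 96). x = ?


Use the extended Euclidean algorithm to write 1 = 61·s + 96·t; then s mod 96 is the inverse.
Euclidean algorithm:
  61 = 0·96 + 61
  96 = 1·61 + 35
  61 = 1·35 + 26
  35 = 1·26 + 9
  26 = 2·9 + 8
  9 = 1·8 + 1
  8 = 8·1 + 0
gcd(61,96) = 1
Back-substitution gives: 61·(-11) + 96·(7) = 1
So 61⁻¹ ≡ -11 ≡ 85 (mod 96)
Check: 61 × 85 = 5185 ≡ 1 (mod 96) ✓

61⁻¹ ≡ 85 (mod 96)


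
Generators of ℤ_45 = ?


g generates ℤ_n iff gcd(g,n) = 1
Prime factors of 45: 3, 5
Generators are g ∈ {1,...,44} not divisible by any of these primes.
Generators: {1, 2, 4, 7, 8, 11, 13, 14, 16, 17, 19, 22, 23, 26, 28, 29, 31, 32, 34, 37, 38, 41, 43, 44}
Number of generators = φ(45) = 24

Generators of ℤ_45 = {1, 2, 4, 7, 8, 11, 13, 14, 16, 17, 19, 22, 23, 26, 28, 29, 31, 32, 34, 37, 38, 41, 43, 44}


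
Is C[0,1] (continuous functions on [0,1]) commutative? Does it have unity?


pointwise +,× is commutative with unity (constant 1); but bump functions with disjoint support multiply to 0 — zero divisors, so not an integral domain
Commutative: Yes
Integral domain: No
Has unity: Yes

C[0,1] (continuous functions on [0,1]): Commutative=Yes, Unity=Yes


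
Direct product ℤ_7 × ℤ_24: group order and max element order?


|ℤ_7 × ℤ_24| = 7 × 24 = 168
Max element order = lcm(7,24) = 168
Cyclic? Yes (gcd=1)

|ℤ_7×ℤ_24| = 168, max element order = 168


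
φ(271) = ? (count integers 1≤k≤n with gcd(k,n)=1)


Factor n: 271 = 271
φ(n) = n · ∏(1 - 1/p) over distinct primes p | n
φ(271) = 271 · (1 - 1/271) = 270

φ(271) = 270


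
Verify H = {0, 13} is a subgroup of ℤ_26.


Subgroup test for H = {0, 13} in (ℤ_26, +):
(1) 0 ∈ H? Yes
(2) Closure: for all a,b ∈ H, (a+b) mod 26 ∈ H? Yes
(3) Inverses: for all a ∈ H, -a mod 26 ∈ H? Yes

Yes, H is a subgroup of ℤ_26


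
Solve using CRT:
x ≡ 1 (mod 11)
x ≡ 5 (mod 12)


m₁ = 11, m₂ = 12, gcd = 1, so CRT applies. M = m₁·m₂ = 132
Let M₁ = M/m₁ = 12, M₂ = M/m₂ = 11
Find y₁ ≡ M₁⁻¹ (mod m₁): 12⁻¹ ≡ 1 (mod 11)
Find y₂ ≡ M₂⁻¹ (mod m₂): 11⁻¹ ≡ 11 (mod 12)
x = a₁·M₁·y₁ + a₂·M₂·y₂ = 1·12·1 + 5·11·11 = 617
Reduce mod 132: x ≡ 89
Check: 89 mod 11 = 1 ✓, 89 mod 12 = 5 ✓

x ≡ 89 (mod 132)


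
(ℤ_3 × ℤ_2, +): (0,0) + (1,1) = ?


Operation: componentwise addition mod (3, 2)
(0,0) + (1,1) = ((a₁+b₁) mod 3, (a₂+b₂) mod 2) with a = (0,0), b = (1,1)

(0,0) + (1,1) = (1,1)


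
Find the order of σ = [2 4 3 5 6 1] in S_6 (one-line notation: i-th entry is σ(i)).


Cycle decomposition: (1 2 4 5 6)
Cycle lengths: 5
Order = lcm(5) = 5

ord(σ) = 5


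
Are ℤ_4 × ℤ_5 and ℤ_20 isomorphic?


Comparing ℤ_4 × ℤ_5 and ℤ_20:
gcd(4,5) = 1, so ℤ_4 × ℤ_5 ≅ ℤ_20 (CRT)

Yes, ℤ_4 × ℤ_5 ≅ ℤ_20


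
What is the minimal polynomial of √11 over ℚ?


√11 satisfies x² - 11 = 0, irreducible over ℚ since 11 is squarefree

Minimal polynomial: x² - 11


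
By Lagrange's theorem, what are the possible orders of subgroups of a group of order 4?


Lagrange's theorem: |H| divides |G|
|G| = 4
Divisors of 4: 1, 2, 4

Possible subgroup orders: {1, 2, 4}


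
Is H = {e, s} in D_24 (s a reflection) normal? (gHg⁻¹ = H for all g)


H = {e, s} in D_24 (s a reflection)
r·s·r⁻¹ = sr⁻² ≠ s for n ≥ 3, so {e, s} is not closed under conjugation

No, not a normal subgroup


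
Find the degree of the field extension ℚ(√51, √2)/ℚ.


[ℚ(√51,√2):ℚ] = [ℚ(√51,√2):ℚ(√51)]·[ℚ(√51):ℚ] = 2·2 = 4

[ℚ(√51, √2)/ℚ] = 4


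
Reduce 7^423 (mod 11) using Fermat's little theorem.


Fermat's little theorem: if p is prime and gcd(a,p)=1, then a^(p-1) ≡ 1 (mod p)
p = 11 is prime, gcd(7,11) = 1
Reduce exponent: 423 mod 10 = 3
So 7^423 ≡ 7^3 (mod 11)
7^3 mod 11 = 2

7^423 ≡ 2 (mod 11)


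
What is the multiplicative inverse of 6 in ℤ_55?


Use the extended Euclidean algorithm to write 1 = 6·s + 55·t; then s mod 55 is the inverse.
Euclidean algorithm:
  6 = 0·55 + 6
  55 = 9·6 + 1
  6 = 6·1 + 0
gcd(6,55) = 1
Back-substitution gives: 6·(-9) + 55·(1) = 1
So 6⁻¹ ≡ -9 ≡ 46 (mod 55)
Check: 6 × 46 = 276 ≡ 1 (mod 55) ✓

6⁻¹ ≡ 46 (mod 55)


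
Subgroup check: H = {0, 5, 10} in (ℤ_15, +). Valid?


Subgroup test for H = {0, 5, 10} in (ℤ_15, +):
(1) 0 ∈ H? Yes
(2) Closure: for all a,b ∈ H, (a+b) mod 15 ∈ H? Yes
(3) Inverses: for all a ∈ H, -a mod 15 ∈ H? Yes

Yes, H is a subgroup of ℤ_15


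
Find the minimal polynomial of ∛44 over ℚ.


∛44 satisfies x³ - 44 = 0, irreducible over ℚ (no rational root; 44 is not a perfect cube)

Minimal polynomial: x³ - 44


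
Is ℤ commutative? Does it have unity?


integers form a commutative ring with unity 1; no zero divisors
Commutative: Yes
Integral domain: Yes
Has unity: Yes

ℤ: Commutative=Yes, Unity=Yes


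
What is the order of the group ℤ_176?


ℤ_n has n elements.

|ℤ_176| = 176


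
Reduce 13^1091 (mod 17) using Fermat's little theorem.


Fermat's little theorem: if p is prime and gcd(a,p)=1, then a^(p-1) ≡ 1 (mod p)
p = 17 is prime, gcd(13,17) = 1
Reduce exponent: 1091 mod 16 = 3
So 13^1091 ≡ 13^3 (mod 17)
13^3 mod 17 = 4

13^1091 ≡ 4 (mod 17)


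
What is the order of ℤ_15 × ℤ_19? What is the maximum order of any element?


|ℤ_15 × ℤ_19| = 15 × 19 = 285
Max element order = lcm(15,19) = 285
Cyclic? Yes (gcd=1)

|ℤ_15×ℤ_19| = 285, max element order = 285


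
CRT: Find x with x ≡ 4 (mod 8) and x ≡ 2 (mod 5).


m₁ = 8, m₂ = 5, gcd = 1, so CRT applies. M = m₁·m₂ = 40
Let M₁ = M/m₁ = 5, M₂ = M/m₂ = 8
Find y₁ ≡ M₁⁻¹ (mod m₁): 5⁻¹ ≡ 5 (mod 8)
Find y₂ ≡ M₂⁻¹ (mod m₂): 8⁻¹ ≡ 2 (mod 5)
x = a₁·M₁·y₁ + a₂·M₂·y₂ = 4·5·5 + 2·8·2 = 132
Reduce mod 40: x ≡ 12
Check: 12 mod 8 = 4 ✓, 12 mod 5 = 2 ✓

x ≡ 12 (mod 40)


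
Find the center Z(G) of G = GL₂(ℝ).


Z(G) = {g ∈ G | gx = xg for all x ∈ G}
Only scalar multiples of the identity commute with all invertible matrices

Z(GL₂(ℝ)) = {aI : a ∈ ℝ, a ≠ 0}


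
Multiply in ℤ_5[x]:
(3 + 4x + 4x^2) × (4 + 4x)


Expand and collect like terms; reduce coefficients mod 5:
x^0: 3·4 = 12 ≡ 2 (mod 5)
x^1: 3·4 + 4·4 = 28 ≡ 3 (mod 5)
x^2: 4·4 + 4·4 = 32 ≡ 2 (mod 5)
x^3: 4·4 = 16 ≡ 1 (mod 5)
Result: 2 + 3x + 2x^2 + x^3

f · g = 2 + 3x + 2x^2 + x^3


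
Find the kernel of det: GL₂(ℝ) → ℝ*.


Kernel = preimage of identity
ker(det) = {A | det(A) = 1} = SL₂(ℝ)

ker(det) = SL₂(ℝ)


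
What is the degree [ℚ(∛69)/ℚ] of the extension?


∛69 has minimal polynomial x³ - 69 (irreducible over ℚ since 69 is not a perfect cube)

[ℚ(∛69)/ℚ] = 3


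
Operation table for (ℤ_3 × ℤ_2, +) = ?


Elements: {(0,0), (0,1), (1,0), (1,1), (2,0), (2,1)}
Operation: componentwise addition mod (3, 2)
Entry (a, b) = ((a₁+b₁) mod 3, (a₂+b₂) mod 2)

Cayley table:
      | (0,0) | (0,1) | (1,0) | (1,1) | (2,0) | (2,1)
(0,0) | (0,0) | (0,1) | (1,0) | (1,1) | (2,0) | (2,1)
(0,1) | (0,1) | (0,0) | (1,1) | (1,0) | (2,1) | (2,0)
(1,0) | (1,0) | (1,1) | (2,0) | (2,1) | (0,0) | (0,1)
(1,1) | (1,1) | (1,0) | (2,1) | (2,0) | (0,1) | (0,0)
(2,0) | (2,0) | (2,1) | (0,0) | (0,1) | (1,0) | (1,1)
(2,1) | (2,1) | (2,0) | (0,1) | (0,0) | (1,1) | (1,0)


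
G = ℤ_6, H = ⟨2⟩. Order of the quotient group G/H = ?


|⟨2⟩| = n / gcd(2, 6) = 6 / 2 = 3
H is normal (ℤ_6 is abelian).
|G/H| = |G| / |H| = 6 / 3 = 2

|G/H| = 2


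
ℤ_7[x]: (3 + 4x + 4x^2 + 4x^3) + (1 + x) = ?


Add coefficients mod 7:
x^0: 3 + 1 = 4 (mod 7)
x^1: 4 + 1 = 5 (mod 7)
x^2: 4 + 0 = 4 (mod 7)
x^3: 4 + 0 = 4 (mod 7)
Result: 4 + 5x + 4x^2 + 4x^3

f + g = 4 + 5x + 4x^2 + 4x^3


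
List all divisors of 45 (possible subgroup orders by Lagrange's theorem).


Lagrange's theorem: |H| divides |G|
|G| = 45
Divisors of 45: 1, 3, 5, 9, 15, 45

Possible subgroup orders: {1, 3, 5, 9, 15, 45}


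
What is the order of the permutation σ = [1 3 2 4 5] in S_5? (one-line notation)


Cycle decomposition: (2 3)
Cycle lengths: 2
Order = lcm(2) = 2

ord(σ) = 2


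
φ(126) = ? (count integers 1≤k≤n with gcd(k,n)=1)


Factor n: 126 = 2 × 3^2 × 7
φ(n) = n · ∏(1 - 1/p) over distinct primes p | n
φ(126) = 126 · (1 - 1/2) · (1 - 1/3) · (1 - 1/7) = 36

φ(126) = 36


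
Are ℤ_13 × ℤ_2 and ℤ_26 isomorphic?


Comparing ℤ_13 × ℤ_2 and ℤ_26:
gcd(13,2) = 1, so ℤ_13 × ℤ_2 ≅ ℤ_26 (CRT)

Yes, ℤ_13 × ℤ_2 ≅ ℤ_26


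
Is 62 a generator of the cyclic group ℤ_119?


g generates ℤ_n iff gcd(g, n) = 1
gcd(62, 119) = 1
Since gcd = 1, 62 is a generator.

Yes, 62 generates ℤ_119


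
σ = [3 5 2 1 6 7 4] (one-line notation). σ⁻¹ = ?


To find σ⁻¹, swap domain and range:
σ(1) = 3 → σ⁻¹(3) = 1
σ(2) = 5 → σ⁻¹(5) = 2
σ(3) = 2 → σ⁻¹(2) = 3
σ(4) = 1 → σ⁻¹(1) = 4
σ(5) = 6 → σ⁻¹(6) = 5
σ(6) = 7 → σ⁻¹(7) = 6
σ(7) = 4 → σ⁻¹(4) = 7

σ⁻¹ = [4 3 1 7 2 5 6]


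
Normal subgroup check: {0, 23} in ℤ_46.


H = {0, 23} in ℤ_46
ℤ_46 is abelian; every subgroup of an abelian group is normal

Yes, normal subgroup


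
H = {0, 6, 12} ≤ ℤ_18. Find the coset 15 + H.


15 + H = {15 + h (mod 18) : h ∈ H}
15+0=15, 15+6=3, 15+12=9
15 + H = {3, 9, 15} = 3 + H

15 + H = {3, 9, 15}


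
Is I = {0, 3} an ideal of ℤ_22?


Check ideal conditions for I = {0, 3} in ℤ_22:
(1) I is an additive subgroup? No
(2) For r ∈ ℤ_22 and a ∈ I: r·a ∈ I? No  [counterexample: r=2, a=3, r·a mod 22 = 6 ∉ I]

No, I is not an ideal of ℤ_22


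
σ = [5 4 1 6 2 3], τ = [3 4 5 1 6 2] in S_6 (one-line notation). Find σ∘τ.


σ∘τ: apply τ first, then σ
1 →τ 3 →σ 1
2 →τ 4 →σ 6
3 →τ 5 →σ 2
4 →τ 1 →σ 5
5 →τ 6 →σ 3
6 →τ 2 →σ 4

σ∘τ = [1 6 2 5 3 4]


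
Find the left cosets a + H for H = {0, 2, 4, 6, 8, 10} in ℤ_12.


H = {0, 2, 4, 6, 8, 10}, |H| = 6
Number of cosets = |G|/|H| = 12/6 = 2
0 + H = {0, 2, 4, 6, 8, 10}
1 + H = {1, 3, 5, 7, 9, 11}

Cosets: 0+H={0,2,4,6,8,10}; 1+H={1,3,5,7,9,11}


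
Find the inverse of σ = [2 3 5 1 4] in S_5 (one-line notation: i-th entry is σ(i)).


To find σ⁻¹, swap domain and range:
σ(1) = 2 → σ⁻¹(2) = 1
σ(2) = 3 → σ⁻¹(3) = 2
σ(3) = 5 → σ⁻¹(5) = 3
σ(4) = 1 → σ⁻¹(1) = 4
σ(5) = 4 → σ⁻¹(4) = 5

σ⁻¹ = [4 1 2 5 3]


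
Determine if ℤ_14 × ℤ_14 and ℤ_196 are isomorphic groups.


Comparing ℤ_14 × ℤ_14 and ℤ_196:
gcd(14,14) = 14 ≠ 1. Max element order in ℤ_14×ℤ_14 is lcm(14,14) = 14 < 196, so it has no element of order 196

No, ℤ_14 × ℤ_14 ≇ ℤ_196


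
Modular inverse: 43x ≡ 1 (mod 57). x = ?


Use the extended Euclidean algorithm to write 1 = 43·s + 57·t; then s mod 57 is the inverse.
Euclidean algorithm:
  43 = 0·57 + 43
  57 = 1·43 + 14
  43 = 3·14 + 1
  14 = 14·1 + 0
gcd(43,57) = 1
Back-substitution gives: 43·(4) + 57·(-3) = 1
So 43⁻¹ ≡ 4 ≡ 4 (mod 57)
Check: 43 × 4 = 172 ≡ 1 (mod 57) ✓

43⁻¹ ≡ 4 (mod 57)


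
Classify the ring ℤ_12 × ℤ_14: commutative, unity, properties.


Direct product ring; commutative with unity (1,1); but (1,0)·(0,1) = (0,0) gives zero divisors, so not an integral domain
Commutative: Yes
Integral domain: No
Has unity: Yes

ℤ_12 × ℤ_14: Commutative=Yes, Unity=Yes


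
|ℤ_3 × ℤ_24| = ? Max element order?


|ℤ_3 × ℤ_24| = 3 × 24 = 72
Max element order = lcm(3,24) = 24
Cyclic? No (gcd=3)

|ℤ_3×ℤ_24| = 72, max element order = 24


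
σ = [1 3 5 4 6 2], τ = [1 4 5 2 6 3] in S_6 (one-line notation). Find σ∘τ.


σ∘τ: apply τ first, then σ
1 →τ 1 →σ 1
2 →τ 4 →σ 4
3 →τ 5 →σ 6
4 →τ 2 →σ 3
5 →τ 6 →σ 2
6 →τ 3 →σ 5

σ∘τ = [1 4 6 3 2 5]


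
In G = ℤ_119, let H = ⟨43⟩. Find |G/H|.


|⟨43⟩| = n / gcd(43, 119) = 119 / 1 = 119
H is normal (ℤ_119 is abelian).
|G/H| = |G| / |H| = 119 / 119 = 1

|G/H| = 1


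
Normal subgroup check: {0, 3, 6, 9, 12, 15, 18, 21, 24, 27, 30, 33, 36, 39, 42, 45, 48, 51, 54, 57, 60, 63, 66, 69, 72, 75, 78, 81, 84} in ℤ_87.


H = {0, 3, 6, 9, 12, 15, 18, 21, 24, 27, 30, 33, 36, 39, 42, 45, 48, 51, 54, 57, 60, 63, 66, 69, 72, 75, 78, 81, 84} in ℤ_87
ℤ_87 is abelian; every subgroup of an abelian group is normal

Yes, normal subgroup


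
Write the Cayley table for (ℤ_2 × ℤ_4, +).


Elements: {(0,0), (0,1), (0,2), (0,3), (1,0), (1,1), (1,2), (1,3)}
Operation: componentwise addition mod (2, 4)
Entry (a, b) = ((a₁+b₁) mod 2, (a₂+b₂) mod 4)

Cayley table:
      | (0,0) | (0,1) | (0,2) | (0,3) | (1,0) | (1,1) | (1,2) | (1,3)
(0,0) | (0,0) | (0,1) | (0,2) | (0,3) | (1,0) | (1,1) | (1,2) | (1,3)
(0,1) | (0,1) | (0,2) | (0,3) | (0,0) | (1,1) | (1,2) | (1,3) | (1,0)
(0,2) | (0,2) | (0,3) | (0,0) | (0,1) | (1,2) | (1,3) | (1,0) | (1,1)
(0,3) | (0,3) | (0,0) | (0,1) | (0,2) | (1,3) | (1,0) | (1,1) | (1,2)
(1,0) | (1,0) | (1,1) | (1,2) | (1,3) | (0,0) | (0,1) | (0,2) | (0,3)
(1,1) | (1,1) | (1,2) | (1,3) | (1,0) | (0,1) | (0,2) | (0,3) | (0,0)
(1,2) | (1,2) | (1,3) | (1,0) | (1,1) | (0,2) | (0,3) | (0,0) | (0,1)
(1,3) | (1,3) | (1,0) | (1,1) | (1,2) | (0,3) | (0,0) | (0,1) | (0,2)


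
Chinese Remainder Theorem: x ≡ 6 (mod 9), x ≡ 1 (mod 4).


m₁ = 9, m₂ = 4, gcd = 1, so CRT applies. M = m₁·m₂ = 36
Let M₁ = M/m₁ = 4, M₂ = M/m₂ = 9
Find y₁ ≡ M₁⁻¹ (mod m₁): 4⁻¹ ≡ 7 (mod 9)
Find y₂ ≡ M₂⁻¹ (mod m₂): 9⁻¹ ≡ 1 (mod 4)
x = a₁·M₁·y₁ + a₂·M₂·y₂ = 6·4·7 + 1·9·1 = 177
Reduce mod 36: x ≡ 33
Check: 33 mod 9 = 6 ✓, 33 mod 4 = 1 ✓

x ≡ 33 (mod 36)


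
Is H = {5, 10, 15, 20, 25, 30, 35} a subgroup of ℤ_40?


Subgroup test for H = {5, 10, 15, 20, 25, 30, 35} in (ℤ_40, +):
(1) 0 ∈ H? No
(2) Closure: for all a,b ∈ H, (a+b) mod 40 ∈ H? No  [counterexample: 5 + 35 = 0 ∉ H]
(3) Inverses: for all a ∈ H, -a mod 40 ∈ H? Yes

No, H is not a subgroup of ℤ_40


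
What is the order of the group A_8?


|A_n| = n!/2 (even permutations)
|A_8| = 8!/2 = 40320/2 = 20160

|A_8| = 20160


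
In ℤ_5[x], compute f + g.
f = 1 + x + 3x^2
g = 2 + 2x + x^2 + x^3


Add coefficients mod 5:
x^0: 1 + 2 = 3 (mod 5)
x^1: 1 + 2 = 3 (mod 5)
x^2: 3 + 1 = 4 (mod 5)
x^3: 0 + 1 = 1 (mod 5)
Result: 3 + 3x + 4x^2 + x^3

f + g = 3 + 3x + 4x^2 + x^3


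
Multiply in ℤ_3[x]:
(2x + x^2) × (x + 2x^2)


Expand and collect like terms; reduce coefficients mod 3:
x^0: 0·0 = 0 ≡ 0 (mod 3)
x^1: 0·1 + 2·0 = 0 ≡ 0 (mod 3)
x^2: 0·2 + 2·1 + 1·0 = 2 ≡ 2 (mod 3)
x^3: 2·2 + 1·1 = 5 ≡ 2 (mod 3)
x^4: 1·2 = 2 ≡ 2 (mod 3)
Result: 2x^2 + 2x^3 + 2x^4

f · g = 2x^2 + 2x^3 + 2x^4


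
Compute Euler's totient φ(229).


Factor n: 229 = 229
φ(n) = n · ∏(1 - 1/p) over distinct primes p | n
φ(229) = 229 · (1 - 1/229) = 228

φ(229) = 228


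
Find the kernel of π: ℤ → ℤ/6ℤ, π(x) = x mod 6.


Kernel = preimage of identity
ker(π) = multiples of 6 = 6ℤ

ker(π) = 6ℤ


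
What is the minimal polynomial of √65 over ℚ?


√65 satisfies x² - 65 = 0, irreducible over ℚ since 65 is squarefree

Minimal polynomial: x² - 65


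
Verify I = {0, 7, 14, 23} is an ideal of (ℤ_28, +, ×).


Check ideal conditions for I = {0, 7, 14, 23} in ℤ_28:
(1) I is an additive subgroup? No
(2) For r ∈ ℤ_28 and a ∈ I: r·a ∈ I? No  [counterexample: r=2, a=23, r·a mod 28 = 18 ∉ I]

No, I is not an ideal of ℤ_28


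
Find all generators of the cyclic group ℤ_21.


g generates ℤ_n iff gcd(g,n) = 1
Prime factors of 21: 3, 7
Generators are g ∈ {1,...,20} not divisible by any of these primes.
Generators: {1, 2, 4, 5, 8, 10, 11, 13, 16, 17, 19, 20}
Number of generators = φ(21) = 12

Generators of ℤ_21 = {1, 2, 4, 5, 8, 10, 11, 13, 16, 17, 19, 20}


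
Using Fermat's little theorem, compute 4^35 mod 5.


Fermat's little theorem: if p is prime and gcd(a,p)=1, then a^(p-1) ≡ 1 (mod p)
p = 5 is prime, gcd(4,5) = 1
Reduce exponent: 35 mod 4 = 3
So 4^35 ≡ 4^3 (mod 5)
4^3 mod 5 = 4

4^35 ≡ 4 (mod 5)


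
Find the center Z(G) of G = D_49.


Z(G) = {g ∈ G | gx = xg for all x ∈ G}
For odd n, Z(D_n) = {e}: no nontrivial rotation commutes with all reflections

Z(D_49) = {e}


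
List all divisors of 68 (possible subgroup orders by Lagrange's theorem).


Lagrange's theorem: |H| divides |G|
|G| = 68
Divisors of 68: 1, 2, 4, 17, 34, 68

Possible subgroup orders: {1, 2, 4, 17, 34, 68}


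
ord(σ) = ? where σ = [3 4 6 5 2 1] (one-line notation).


Cycle decomposition: (1 3 6) (2 4 5)
Cycle lengths: 3, 3
Order = lcm(3, 3) = 3

ord(σ) = 3


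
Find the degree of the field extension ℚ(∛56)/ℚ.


∛56 has minimal polynomial x³ - 56 (irreducible over ℚ since 56 is not a perfect cube)

[ℚ(∛56)/ℚ] = 3


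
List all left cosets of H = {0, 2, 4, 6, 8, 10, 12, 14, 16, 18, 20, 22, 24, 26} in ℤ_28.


H = {0, 2, 4, 6, 8, 10, 12, 14, 16, 18, 20, 22, 24, 26}, |H| = 14
Number of cosets = |G|/|H| = 28/14 = 2
0 + H = {0, 2, 4, 6, 8, 10, 12, 14, 16, 18, 20, 22, 24, 26}
1 + H = {1, 3, 5, 7, 9, 11, 13, 15, 17, 19, 21, 23, 25, 27}

Cosets: 0+H={0,2,4,6,8,10,12,14,16,18,20,22,24,26}; 1+H={1,3,5,7,9,11,13,15,17,19,21,23,25,27}


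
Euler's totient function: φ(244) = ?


Factor n: 244 = 2^2 × 61
φ(n) = n · ∏(1 - 1/p) over distinct primes p | n
φ(244) = 244 · (1 - 1/2) · (1 - 1/61) = 120

φ(244) = 120


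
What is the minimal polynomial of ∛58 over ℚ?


∛58 satisfies x³ - 58 = 0, irreducible over ℚ (no rational root; 58 is not a perfect cube)

Minimal polynomial: x³ - 58


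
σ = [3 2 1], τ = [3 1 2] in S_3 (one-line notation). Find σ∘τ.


σ∘τ: apply τ first, then σ
1 →τ 3 →σ 1
2 →τ 1 →σ 3
3 →τ 2 →σ 2

σ∘τ = [1 3 2]


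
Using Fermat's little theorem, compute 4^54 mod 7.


Fermat's little theorem: if p is prime and gcd(a,p)=1, then a^(p-1) ≡ 1 (mod p)
p = 7 is prime, gcd(4,7) = 1
Reduce exponent: 54 mod 6 = 0
So 4^54 ≡ 4^0 (mod 7)
4^0 = 1

4^54 ≡ 1 (mod 7)


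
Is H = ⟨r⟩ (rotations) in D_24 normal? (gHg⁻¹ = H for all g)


H = ⟨r⟩ (rotations) in D_24
The rotation subgroup ⟨r⟩ has index 2 in D_24, so it is normal

Yes, normal subgroup
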